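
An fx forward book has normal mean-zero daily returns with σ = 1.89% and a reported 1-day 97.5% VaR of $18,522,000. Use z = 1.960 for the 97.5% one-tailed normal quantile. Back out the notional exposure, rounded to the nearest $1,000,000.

VaR as a fraction of value: z·σ = 1.960 × 1.89% = 3.7044%.
Position = $18,522,000 / 0.037044 = $500,000,000.

$500,000,000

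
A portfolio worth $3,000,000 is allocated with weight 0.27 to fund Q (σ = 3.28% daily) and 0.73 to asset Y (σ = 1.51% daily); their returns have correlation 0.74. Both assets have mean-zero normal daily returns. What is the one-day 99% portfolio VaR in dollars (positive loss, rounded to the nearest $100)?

$129,500

σ_p² = 0.27²·3.28² + 0.73²·1.51² + 2·0.74·0.27·0.73·3.28·1.51 = 3.4441 (%²).
σ_p = √3.4441 = 1.856%.
At 99%, z = 2.326.
VaR = 2.326 × 1.856% = 4.317%; on $3,000,000 that is $129,510.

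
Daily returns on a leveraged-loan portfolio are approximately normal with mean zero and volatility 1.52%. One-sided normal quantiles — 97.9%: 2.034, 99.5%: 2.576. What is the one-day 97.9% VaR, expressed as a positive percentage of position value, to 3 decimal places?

3.092%

VaR = z·σ = 2.034 × 1.52% = 3.092%.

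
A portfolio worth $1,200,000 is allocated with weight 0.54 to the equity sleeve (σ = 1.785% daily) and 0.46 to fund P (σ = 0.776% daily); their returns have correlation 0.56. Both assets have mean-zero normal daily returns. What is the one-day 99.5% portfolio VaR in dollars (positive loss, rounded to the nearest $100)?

σ_p² = 0.54²·1.785² + 0.46²·0.776² + 2·0.56·0.54·0.46·1.785·0.776 = 1.4419 (%²).
σ_p = √1.4419 = 1.201%.
At 99.5%, z = 2.576.
VaR = 2.576 × 1.201% = 3.094%; on $1,200,000 that is $37,128.

$37,100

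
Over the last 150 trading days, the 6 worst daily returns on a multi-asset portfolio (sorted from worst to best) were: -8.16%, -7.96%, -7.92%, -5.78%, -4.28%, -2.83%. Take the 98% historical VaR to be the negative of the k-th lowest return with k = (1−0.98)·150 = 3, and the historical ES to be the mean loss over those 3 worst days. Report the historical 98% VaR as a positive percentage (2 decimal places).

k = 3; the 3rd lowest return is -7.92%, so VaR = 7.92%.

7.92%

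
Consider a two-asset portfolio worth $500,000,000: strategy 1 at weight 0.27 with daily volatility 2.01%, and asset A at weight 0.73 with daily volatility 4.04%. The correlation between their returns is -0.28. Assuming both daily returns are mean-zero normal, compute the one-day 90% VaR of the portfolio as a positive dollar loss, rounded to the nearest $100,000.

σ_p² = 0.27²·2.01² + 0.73²·4.04² + 2·-0.28·0.27·0.73·2.01·4.04 = 8.0960 (%²).
σ_p = √8.0960 = 2.845%.
At 90%, z = 1.282.
VaR = 1.282 × 2.845% = 3.647%; on $500,000,000 that is $18,235,000.

$18,200,000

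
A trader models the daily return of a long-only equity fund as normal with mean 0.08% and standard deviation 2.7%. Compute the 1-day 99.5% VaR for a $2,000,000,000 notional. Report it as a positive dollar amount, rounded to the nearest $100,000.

At 99.5% one-sided, z = 2.576.
VaR = −μ + z·σ = −(0.08%) + 2.576 × 2.7% = 6.875%.
On $2,000,000,000: 0.06875 × $2,000,000,000 = $137,500,000.

$137,500,000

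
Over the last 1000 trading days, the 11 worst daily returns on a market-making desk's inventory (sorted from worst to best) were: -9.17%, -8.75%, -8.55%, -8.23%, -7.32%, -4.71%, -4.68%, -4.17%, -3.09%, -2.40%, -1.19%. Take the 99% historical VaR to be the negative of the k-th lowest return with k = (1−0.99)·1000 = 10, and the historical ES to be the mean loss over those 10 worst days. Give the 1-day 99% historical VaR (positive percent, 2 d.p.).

k = 10; the 10th lowest return is -2.40%, so VaR = 2.40%.

2.40%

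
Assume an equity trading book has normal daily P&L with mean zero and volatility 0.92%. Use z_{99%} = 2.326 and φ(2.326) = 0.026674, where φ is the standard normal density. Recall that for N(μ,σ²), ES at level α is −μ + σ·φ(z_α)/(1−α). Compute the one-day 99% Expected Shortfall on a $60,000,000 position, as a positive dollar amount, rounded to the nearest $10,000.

$1,470,000

Tail multiplier: φ(z)/(1−α) = 0.026674 / 0.01 = 2.667.
ES = 0.92% × 2.667 = 2.454%.
On $60,000,000: 0.02454 × $60,000,000 = $1,472,400.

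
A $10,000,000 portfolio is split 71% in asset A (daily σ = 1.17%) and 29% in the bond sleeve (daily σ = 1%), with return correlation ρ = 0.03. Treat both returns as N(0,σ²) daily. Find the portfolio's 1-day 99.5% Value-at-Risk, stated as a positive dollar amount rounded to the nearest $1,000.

$229,000

σ_p² = 0.71²·1.17² + 0.29²·1² + 2·0.03·0.71·0.29·1.17·1 = 0.7886 (%²).
σ_p = √0.7886 = 0.888%.
At 99.5%, z = 2.576.
VaR = 2.576 × 0.888% = 2.287%; on $10,000,000 that is $228,700.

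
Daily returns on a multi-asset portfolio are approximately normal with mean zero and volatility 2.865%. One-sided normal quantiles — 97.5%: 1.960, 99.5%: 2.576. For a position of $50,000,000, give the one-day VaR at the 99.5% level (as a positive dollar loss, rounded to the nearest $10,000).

VaR = z·σ = 2.576 × 2.865% = 7.380%.
On $50,000,000: 0.07380 × $50,000,000 = $3,690,000.

$3,690,000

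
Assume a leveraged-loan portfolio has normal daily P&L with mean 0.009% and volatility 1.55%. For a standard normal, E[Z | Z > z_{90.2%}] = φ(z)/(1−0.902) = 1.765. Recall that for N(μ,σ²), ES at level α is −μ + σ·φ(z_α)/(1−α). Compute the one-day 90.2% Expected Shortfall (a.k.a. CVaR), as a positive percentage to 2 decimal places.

ES = −(0.009%) + 1.55% × 1.765 = 2.727%.

2.73%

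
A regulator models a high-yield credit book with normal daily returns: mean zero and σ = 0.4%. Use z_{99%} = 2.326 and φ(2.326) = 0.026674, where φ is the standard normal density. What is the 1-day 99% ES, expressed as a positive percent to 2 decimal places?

1.07%

Tail multiplier: φ(z)/(1−α) = 0.026674 / 0.01 = 2.667.
ES = 0.4% × 2.667 = 1.067%.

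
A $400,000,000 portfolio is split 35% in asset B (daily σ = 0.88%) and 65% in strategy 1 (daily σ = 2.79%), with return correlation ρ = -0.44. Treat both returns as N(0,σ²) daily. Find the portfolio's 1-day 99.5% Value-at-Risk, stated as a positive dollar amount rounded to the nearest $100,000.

$17,500,000

σ_p² = 0.35²·0.88² + 0.65²·2.79² + 2·-0.44·0.35·0.65·0.88·2.79 = 2.8921 (%²).
σ_p = √2.8921 = 1.701%.
At 99.5%, z = 2.576.
VaR = 2.576 × 1.701% = 4.382%; on $400,000,000 that is $17,528,000.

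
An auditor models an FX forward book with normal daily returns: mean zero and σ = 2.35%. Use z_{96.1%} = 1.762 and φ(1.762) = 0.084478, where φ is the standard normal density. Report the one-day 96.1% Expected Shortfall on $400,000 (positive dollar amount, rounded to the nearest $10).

Tail multiplier: φ(z)/(1−α) = 0.084478 / 0.039 = 2.166.
ES = 2.35% × 2.166 = 5.090%.
On $400,000: 0.05090 × $400,000 = $20,360.

$20,360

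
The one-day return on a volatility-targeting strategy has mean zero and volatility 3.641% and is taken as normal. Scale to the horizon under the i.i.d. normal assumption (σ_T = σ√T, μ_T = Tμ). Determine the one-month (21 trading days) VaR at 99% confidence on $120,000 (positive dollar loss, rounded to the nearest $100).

At 99%, z = 2.326.
σ_{21d} = 3.641% × √21 = 16.685%.
VaR = 2.326 × 16.685% = 38.809%.
On $120,000: 0.38809 × $120,000 = $46,571.

$46,600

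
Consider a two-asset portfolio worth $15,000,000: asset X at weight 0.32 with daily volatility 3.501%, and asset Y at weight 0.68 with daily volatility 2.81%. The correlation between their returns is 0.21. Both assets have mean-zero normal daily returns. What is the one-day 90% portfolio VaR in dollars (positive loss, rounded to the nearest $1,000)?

$463,000

σ_p² = 0.32²·3.501² + 0.68²·2.81² + 2·0.21·0.32·0.68·3.501·2.81 = 5.8054 (%²).
σ_p = √5.8054 = 2.409%.
At 90%, z = 1.282.
VaR = 1.282 × 2.409% = 3.088%; on $15,000,000 that is $463,200.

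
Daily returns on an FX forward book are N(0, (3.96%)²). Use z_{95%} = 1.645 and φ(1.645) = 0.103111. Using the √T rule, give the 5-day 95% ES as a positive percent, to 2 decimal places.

σ_{5d} = 3.96% × √5 = 8.855%.
ES multiplier = φ(z)/(1−α) = 0.103111/0.05 = 2.062.
ES = 8.855% × 2.062 = 18.259%.

18.26%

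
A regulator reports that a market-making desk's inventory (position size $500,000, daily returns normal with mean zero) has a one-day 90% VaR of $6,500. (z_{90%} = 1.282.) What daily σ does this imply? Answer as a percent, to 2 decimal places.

VaR as a fraction: $6,500 / $500,000 = 1.300%.
σ = VaR / z = 1.300% / 1.282 = 1.014%.

1.01%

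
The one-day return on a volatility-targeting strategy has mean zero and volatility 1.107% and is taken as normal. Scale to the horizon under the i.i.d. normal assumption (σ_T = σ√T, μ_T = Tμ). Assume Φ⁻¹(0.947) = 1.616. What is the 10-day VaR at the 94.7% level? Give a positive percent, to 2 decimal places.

5.66%

σ_{10d} = 1.107% × √10 = 3.501%.
VaR = 1.616 × 3.501% = 5.658%.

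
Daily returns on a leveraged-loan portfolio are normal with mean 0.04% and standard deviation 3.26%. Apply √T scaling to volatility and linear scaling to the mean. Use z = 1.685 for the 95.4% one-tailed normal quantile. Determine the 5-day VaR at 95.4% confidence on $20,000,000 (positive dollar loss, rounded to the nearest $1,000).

$2,417,000

σ_{5d} = 3.26% × √5 = 7.290%; μ_{5d} = 5 × 0.04% = 0.200%.
VaR = −(0.200%) + 1.685 × 7.290% = 12.084%.
On $20,000,000: 0.12084 × $20,000,000 = $2,416,800.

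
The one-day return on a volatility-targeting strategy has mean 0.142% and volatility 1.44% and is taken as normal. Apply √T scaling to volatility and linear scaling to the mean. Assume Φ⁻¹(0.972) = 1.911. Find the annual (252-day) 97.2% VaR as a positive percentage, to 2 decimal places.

σ_{252d} = 1.44% × √252 = 22.859%; μ_{252d} = 252 × 0.142% = 35.784%.
VaR = −(35.784%) + 1.911 × 22.859% = 7.900%.

7.90%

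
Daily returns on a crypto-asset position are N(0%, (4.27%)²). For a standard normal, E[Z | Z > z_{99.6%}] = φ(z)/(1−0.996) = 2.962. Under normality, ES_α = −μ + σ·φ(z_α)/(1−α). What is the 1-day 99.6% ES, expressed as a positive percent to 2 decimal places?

12.65%

ES = 4.27% × 2.962 = 12.648%.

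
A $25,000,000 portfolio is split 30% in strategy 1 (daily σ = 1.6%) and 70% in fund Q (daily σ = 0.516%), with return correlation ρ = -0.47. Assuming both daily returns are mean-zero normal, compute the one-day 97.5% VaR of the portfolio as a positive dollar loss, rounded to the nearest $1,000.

σ_p² = 0.3²·1.6² + 0.7²·0.516² + 2·-0.47·0.3·0.7·1.6·0.516 = 0.1979 (%²).
σ_p = √0.1979 = 0.445%.
At 97.5%, z = 1.960.
VaR = 1.960 × 0.445% = 0.872%; on $25,000,000 that is $218,000.

$218,000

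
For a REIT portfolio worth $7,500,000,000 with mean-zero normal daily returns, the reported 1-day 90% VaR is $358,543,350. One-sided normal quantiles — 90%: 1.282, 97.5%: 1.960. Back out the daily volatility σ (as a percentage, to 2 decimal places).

VaR as a fraction: $358,543,350 / $7,500,000,000 = 4.781%.
σ = VaR / z = 4.781% / 1.282 = 3.729%.

3.73%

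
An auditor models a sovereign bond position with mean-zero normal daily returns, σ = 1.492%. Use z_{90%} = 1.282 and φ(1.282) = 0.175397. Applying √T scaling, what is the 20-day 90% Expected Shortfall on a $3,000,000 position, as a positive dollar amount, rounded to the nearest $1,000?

$351,000

σ_{20d} = 1.492% × √20 = 6.672%.
ES multiplier = φ(z)/(1−α) = 0.175397/0.1 = 1.754.
ES = 6.672% × 1.754 = 11.703%; on $3,000,000: $351,090.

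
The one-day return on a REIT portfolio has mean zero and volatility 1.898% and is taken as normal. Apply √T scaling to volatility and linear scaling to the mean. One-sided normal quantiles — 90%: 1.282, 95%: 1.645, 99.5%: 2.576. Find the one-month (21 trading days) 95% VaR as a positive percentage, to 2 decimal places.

σ_{21d} = 1.898% × √21 = 8.698%.
VaR = 1.645 × 8.698% = 14.308%.

14.31%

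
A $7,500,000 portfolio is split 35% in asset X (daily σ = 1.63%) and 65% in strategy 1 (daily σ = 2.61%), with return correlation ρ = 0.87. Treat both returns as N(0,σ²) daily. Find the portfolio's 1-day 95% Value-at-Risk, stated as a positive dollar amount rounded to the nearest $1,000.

σ_p² = 0.35²·1.63² + 0.65²·2.61² + 2·0.87·0.35·0.65·1.63·2.61 = 4.8876 (%²).
σ_p = √4.8876 = 2.211%.
At 95%, z = 1.645.
VaR = 1.645 × 2.211% = 3.637%; on $7,500,000 that is $272,775.

$273,000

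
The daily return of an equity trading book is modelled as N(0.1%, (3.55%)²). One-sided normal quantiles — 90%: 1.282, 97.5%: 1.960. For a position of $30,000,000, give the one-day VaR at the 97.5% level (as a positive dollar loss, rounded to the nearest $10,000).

$2,060,000

VaR = −μ + z·σ = −(0.1%) + 1.960 × 3.55% = 6.858%.
On $30,000,000: 0.06858 × $30,000,000 = $2,057,400.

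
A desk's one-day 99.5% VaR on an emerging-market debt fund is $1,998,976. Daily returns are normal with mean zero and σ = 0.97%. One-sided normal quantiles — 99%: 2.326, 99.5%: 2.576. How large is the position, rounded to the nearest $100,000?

VaR as a fraction of value: z·σ = 2.576 × 0.97% = 2.49872%.
Position = $1,998,976 / 0.0249872 = $80,000,000.

$80,000,000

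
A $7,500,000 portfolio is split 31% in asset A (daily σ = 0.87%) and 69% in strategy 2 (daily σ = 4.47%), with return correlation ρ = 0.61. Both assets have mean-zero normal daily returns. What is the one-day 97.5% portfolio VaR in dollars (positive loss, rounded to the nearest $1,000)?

σ_p² = 0.31²·0.87² + 0.69²·4.47² + 2·0.61·0.31·0.69·0.87·4.47 = 10.6005 (%²).
σ_p = √10.6005 = 3.256%.
At 97.5%, z = 1.960.
VaR = 1.960 × 3.256% = 6.382%; on $7,500,000 that is $478,650.

$479,000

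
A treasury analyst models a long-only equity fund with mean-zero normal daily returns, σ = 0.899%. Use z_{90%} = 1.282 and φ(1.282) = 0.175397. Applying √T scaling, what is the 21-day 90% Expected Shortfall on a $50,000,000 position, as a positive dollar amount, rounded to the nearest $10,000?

$3,610,000

σ_{21d} = 0.899% × √21 = 4.120%.
ES multiplier = φ(z)/(1−α) = 0.175397/0.1 = 1.754.
ES = 4.120% × 1.754 = 7.226%; on $50,000,000: $3,613,000.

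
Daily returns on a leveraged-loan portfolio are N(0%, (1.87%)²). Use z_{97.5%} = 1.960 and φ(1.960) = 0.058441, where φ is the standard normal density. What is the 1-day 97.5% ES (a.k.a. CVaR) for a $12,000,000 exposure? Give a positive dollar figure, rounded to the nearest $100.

$524,600

Tail multiplier: φ(z)/(1−α) = 0.058441 / 0.025 = 2.338.
ES = 1.87% × 2.338 = 4.372%.
On $12,000,000: 0.04372 × $12,000,000 = $524,640.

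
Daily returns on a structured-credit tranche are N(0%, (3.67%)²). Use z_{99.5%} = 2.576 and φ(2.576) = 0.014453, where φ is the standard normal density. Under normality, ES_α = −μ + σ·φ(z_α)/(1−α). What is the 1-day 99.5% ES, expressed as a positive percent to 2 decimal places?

10.61%

Tail multiplier: φ(z)/(1−α) = 0.014453 / 0.005 = 2.891.
ES = 3.67% × 2.891 = 10.610%.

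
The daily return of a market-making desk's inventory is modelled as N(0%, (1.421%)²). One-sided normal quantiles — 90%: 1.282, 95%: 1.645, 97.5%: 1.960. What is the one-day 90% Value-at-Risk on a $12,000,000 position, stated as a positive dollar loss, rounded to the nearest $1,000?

$219,000

VaR = z·σ = 1.282 × 1.421% = 1.822%.
On $12,000,000: 0.01822 × $12,000,000 = $218,640.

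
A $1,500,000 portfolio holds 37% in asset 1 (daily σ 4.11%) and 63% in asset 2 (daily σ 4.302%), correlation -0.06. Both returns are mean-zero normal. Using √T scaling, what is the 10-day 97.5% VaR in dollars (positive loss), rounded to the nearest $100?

σ_p = √(0.37²·4.11² + 0.63²·4.302² + 2·-0.06·0.37·0.63·4.11·4.302) = 3.027%.
σ_{10d} = 3.027% × √10 = 9.572%.
z(97.5%) = 1.960.
VaR = 1.960 × 9.572% = 18.761%; on $1,500,000 that is $281,415.

$281,400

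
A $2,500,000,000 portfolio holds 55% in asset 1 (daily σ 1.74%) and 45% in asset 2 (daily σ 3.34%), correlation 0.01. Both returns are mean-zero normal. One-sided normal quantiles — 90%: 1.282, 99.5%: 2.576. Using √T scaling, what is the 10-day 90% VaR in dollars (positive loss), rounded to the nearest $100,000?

σ_p = √(0.55²·1.74² + 0.45²·3.34² + 2·0.01·0.55·0.45·1.74·3.34) = 1.790%.
σ_{10d} = 1.790% × √10 = 5.660%.
VaR = 1.282 × 5.660% = 7.256%; on $2,500,000,000 that is $181,400,000.

$181,400,000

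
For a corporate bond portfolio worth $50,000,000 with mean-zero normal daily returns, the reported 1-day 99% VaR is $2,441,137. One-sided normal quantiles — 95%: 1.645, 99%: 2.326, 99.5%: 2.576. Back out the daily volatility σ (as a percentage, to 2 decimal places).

2.10%

VaR as a fraction: $2,441,137 / $50,000,000 = 4.882%.
σ = VaR / z = 4.882% / 2.326 = 2.099%.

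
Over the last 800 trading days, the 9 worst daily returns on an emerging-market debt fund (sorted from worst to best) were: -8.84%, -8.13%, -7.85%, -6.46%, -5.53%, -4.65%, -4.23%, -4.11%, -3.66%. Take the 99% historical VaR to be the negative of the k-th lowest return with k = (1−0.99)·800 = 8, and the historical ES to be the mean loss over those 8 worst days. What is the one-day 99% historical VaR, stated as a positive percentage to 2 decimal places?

4.11%

k = 8; the 8th lowest return is -4.11%, so VaR = 4.11%.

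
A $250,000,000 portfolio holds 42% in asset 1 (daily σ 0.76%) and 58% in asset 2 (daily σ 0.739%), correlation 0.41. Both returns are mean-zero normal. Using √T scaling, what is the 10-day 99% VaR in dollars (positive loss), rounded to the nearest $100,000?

σ_p = √(0.42²·0.76² + 0.58²·0.739² + 2·0.41·0.42·0.58·0.76·0.739) = 0.631%.
σ_{10d} = 0.631% × √10 = 1.995%.
z(99%) = 2.326.
VaR = 2.326 × 1.995% = 4.640%; on $250,000,000 that is $11,600,000.

$11,600,000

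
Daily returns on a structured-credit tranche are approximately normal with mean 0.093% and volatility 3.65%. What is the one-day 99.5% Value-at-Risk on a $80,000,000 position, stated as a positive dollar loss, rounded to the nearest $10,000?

$7,450,000

At 99.5% one-sided, z = 2.576.
VaR = −μ + z·σ = −(0.093%) + 2.576 × 3.65% = 9.309%.
On $80,000,000: 0.09309 × $80,000,000 = $7,447,200.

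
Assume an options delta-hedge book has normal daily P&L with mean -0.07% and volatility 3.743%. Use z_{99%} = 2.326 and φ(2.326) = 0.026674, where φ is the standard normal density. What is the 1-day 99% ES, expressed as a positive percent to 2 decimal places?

Tail multiplier: φ(z)/(1−α) = 0.026674 / 0.01 = 2.667.
ES = −(-0.07%) + 3.743% × 2.667 = 10.053%.

10.05%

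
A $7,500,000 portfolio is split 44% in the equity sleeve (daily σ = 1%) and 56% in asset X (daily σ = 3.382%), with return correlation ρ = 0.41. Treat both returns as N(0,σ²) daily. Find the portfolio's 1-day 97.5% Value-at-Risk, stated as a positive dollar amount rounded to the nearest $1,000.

σ_p² = 0.44²·1² + 0.56²·3.382² + 2·0.41·0.44·0.56·1·3.382 = 4.4639 (%²).
σ_p = √4.4639 = 2.113%.
At 97.5%, z = 1.960.
VaR = 1.960 × 2.113% = 4.141%; on $7,500,000 that is $310,575.

$311,000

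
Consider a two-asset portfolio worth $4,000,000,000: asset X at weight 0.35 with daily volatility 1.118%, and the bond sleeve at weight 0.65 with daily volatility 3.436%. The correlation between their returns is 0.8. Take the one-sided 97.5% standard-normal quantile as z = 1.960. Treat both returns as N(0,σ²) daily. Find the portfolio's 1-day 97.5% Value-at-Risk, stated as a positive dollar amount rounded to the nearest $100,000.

σ_p² = 0.35²·1.118² + 0.65²·3.436² + 2·0.8·0.35·0.65·1.118·3.436 = 6.5395 (%²).
σ_p = √6.5395 = 2.557%.
VaR = 1.960 × 2.557% = 5.012%; on $4,000,000,000 that is $200,480,000.

$200,500,000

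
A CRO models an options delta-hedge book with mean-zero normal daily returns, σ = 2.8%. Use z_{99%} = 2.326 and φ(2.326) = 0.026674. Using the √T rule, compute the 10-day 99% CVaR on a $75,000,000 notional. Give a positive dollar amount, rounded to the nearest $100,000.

$17,700,000

σ_{10d} = 2.8% × √10 = 8.854%.
ES multiplier = φ(z)/(1−α) = 0.026674/0.01 = 2.667.
ES = 8.854% × 2.667 = 23.614%; on $75,000,000: $17,710,500.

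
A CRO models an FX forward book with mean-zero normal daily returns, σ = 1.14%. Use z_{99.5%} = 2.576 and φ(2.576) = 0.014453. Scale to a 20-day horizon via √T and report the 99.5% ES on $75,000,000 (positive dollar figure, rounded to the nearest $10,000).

σ_{20d} = 1.14% × √20 = 5.098%.
ES multiplier = φ(z)/(1−α) = 0.014453/0.005 = 2.891.
ES = 5.098% × 2.891 = 14.738%; on $75,000,000: $11,053,500.

$11,050,000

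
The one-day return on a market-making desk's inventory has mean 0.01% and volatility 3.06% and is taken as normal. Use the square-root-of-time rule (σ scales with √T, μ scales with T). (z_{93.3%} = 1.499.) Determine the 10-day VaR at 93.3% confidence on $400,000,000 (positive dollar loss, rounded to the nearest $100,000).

$57,600,000

σ_{10d} = 3.06% × √10 = 9.677%; μ_{10d} = 10 × 0.01% = 0.100%.
VaR = −(0.100%) + 1.499 × 9.677% = 14.406%.
On $400,000,000: 0.14406 × $400,000,000 = $57,624,000.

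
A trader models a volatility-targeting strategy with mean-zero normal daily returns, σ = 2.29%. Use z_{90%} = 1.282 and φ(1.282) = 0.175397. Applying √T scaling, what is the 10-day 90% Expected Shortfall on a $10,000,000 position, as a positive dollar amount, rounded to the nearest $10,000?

$1,270,000

σ_{10d} = 2.29% × √10 = 7.242%.
ES multiplier = φ(z)/(1−α) = 0.175397/0.1 = 1.754.
ES = 7.242% × 1.754 = 12.702%; on $10,000,000: $1,270,200.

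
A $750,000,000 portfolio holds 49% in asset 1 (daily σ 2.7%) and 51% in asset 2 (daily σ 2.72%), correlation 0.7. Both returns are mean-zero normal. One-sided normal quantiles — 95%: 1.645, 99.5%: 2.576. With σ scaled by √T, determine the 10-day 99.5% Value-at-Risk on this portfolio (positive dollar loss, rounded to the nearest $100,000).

$152,700,000

σ_p = √(0.49²·2.7² + 0.51²·2.72² + 2·0.7·0.49·0.51·2.7·2.72) = 2.499%.
σ_{10d} = 2.499% × √10 = 7.903%.
VaR = 2.576 × 7.903% = 20.358%; on $750,000,000 that is $152,685,000.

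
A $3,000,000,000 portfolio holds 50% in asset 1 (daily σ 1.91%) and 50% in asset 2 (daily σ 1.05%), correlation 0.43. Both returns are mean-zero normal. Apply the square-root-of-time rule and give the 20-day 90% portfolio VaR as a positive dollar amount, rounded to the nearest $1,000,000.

$219,000,000

σ_p = √(0.5²·1.91² + 0.5²·1.05² + 2·0.43·0.5·0.5·1.91·1.05) = 1.272%.
σ_{20d} = 1.272% × √20 = 5.689%.
z(90%) = 1.282.
VaR = 1.282 × 5.689% = 7.293%; on $3,000,000,000 that is $218,790,000.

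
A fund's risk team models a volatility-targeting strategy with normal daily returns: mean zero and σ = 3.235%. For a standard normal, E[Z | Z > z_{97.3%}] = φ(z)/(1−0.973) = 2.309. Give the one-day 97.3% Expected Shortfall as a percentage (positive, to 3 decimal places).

7.470%

ES = 3.235% × 2.309 = 7.470%.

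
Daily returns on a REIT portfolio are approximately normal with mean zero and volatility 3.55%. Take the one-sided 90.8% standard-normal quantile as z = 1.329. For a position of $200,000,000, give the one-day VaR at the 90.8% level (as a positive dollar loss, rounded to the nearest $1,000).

$9,436,000

VaR = z·σ = 1.329 × 3.55% = 4.718%.
On $200,000,000: 0.04718 × $200,000,000 = $9,436,000.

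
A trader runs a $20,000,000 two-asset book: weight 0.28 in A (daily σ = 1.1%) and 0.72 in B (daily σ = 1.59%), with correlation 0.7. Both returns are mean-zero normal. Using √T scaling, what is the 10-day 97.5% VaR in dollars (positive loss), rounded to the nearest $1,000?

$1,708,000

σ_p = √(0.28²·1.1² + 0.72²·1.59² + 2·0.7·0.28·0.72·1.1·1.59) = 1.378%.
σ_{10d} = 1.378% × √10 = 4.358%.
z(97.5%) = 1.960.
VaR = 1.960 × 4.358% = 8.542%; on $20,000,000 that is $1,708,400.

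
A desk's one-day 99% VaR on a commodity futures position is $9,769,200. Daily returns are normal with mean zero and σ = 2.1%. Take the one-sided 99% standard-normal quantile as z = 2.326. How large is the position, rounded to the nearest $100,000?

$200,000,000

VaR as a fraction of value: z·σ = 2.326 × 2.1% = 4.8846%.
Position = $9,769,200 / 0.048846 = $200,000,000.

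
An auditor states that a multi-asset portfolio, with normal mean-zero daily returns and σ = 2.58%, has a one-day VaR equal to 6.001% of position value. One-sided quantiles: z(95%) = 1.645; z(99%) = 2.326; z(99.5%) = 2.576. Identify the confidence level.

Implied z = VaR/σ = 6.001 / 2.58 = 2.326.
This matches z(99%) = 2.326.

99%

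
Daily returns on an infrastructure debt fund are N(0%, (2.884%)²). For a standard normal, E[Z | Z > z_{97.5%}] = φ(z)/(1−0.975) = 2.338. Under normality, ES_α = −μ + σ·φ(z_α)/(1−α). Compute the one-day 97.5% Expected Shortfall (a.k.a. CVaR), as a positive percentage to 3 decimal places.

ES = 2.884% × 2.338 = 6.743%.

6.743%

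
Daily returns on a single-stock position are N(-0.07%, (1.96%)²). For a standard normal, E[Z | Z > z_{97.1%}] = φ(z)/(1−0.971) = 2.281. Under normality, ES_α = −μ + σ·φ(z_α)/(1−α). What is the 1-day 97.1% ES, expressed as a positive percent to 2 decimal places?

ES = −(-0.07%) + 1.96% × 2.281 = 4.541%.

4.54%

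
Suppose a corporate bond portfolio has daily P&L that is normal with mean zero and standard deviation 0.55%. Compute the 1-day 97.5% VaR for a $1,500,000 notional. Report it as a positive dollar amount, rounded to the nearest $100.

$16,200

At 97.5% one-sided, z = 1.960.
VaR = z·σ = 1.960 × 0.55% = 1.078%.
On $1,500,000: 0.01078 × $1,500,000 = $16,170.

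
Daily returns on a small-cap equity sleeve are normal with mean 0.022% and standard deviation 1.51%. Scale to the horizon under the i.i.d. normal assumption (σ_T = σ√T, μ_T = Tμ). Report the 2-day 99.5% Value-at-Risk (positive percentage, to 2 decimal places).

At 99.5%, z = 2.576.
σ_{2d} = 1.51% × √2 = 2.135%; μ_{2d} = 2 × 0.022% = 0.044%.
VaR = −(0.044%) + 2.576 × 2.135% = 5.456%.

5.46%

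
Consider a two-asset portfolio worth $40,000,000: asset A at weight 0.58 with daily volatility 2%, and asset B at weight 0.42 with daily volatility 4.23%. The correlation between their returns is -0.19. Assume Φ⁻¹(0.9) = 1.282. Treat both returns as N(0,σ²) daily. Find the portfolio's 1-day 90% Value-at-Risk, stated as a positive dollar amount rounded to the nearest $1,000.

σ_p² = 0.58²·2² + 0.42²·4.23² + 2·-0.19·0.58·0.42·2·4.23 = 3.7188 (%²).
σ_p = √3.7188 = 1.928%.
VaR = 1.282 × 1.928% = 2.472%; on $40,000,000 that is $988,800.

$989,000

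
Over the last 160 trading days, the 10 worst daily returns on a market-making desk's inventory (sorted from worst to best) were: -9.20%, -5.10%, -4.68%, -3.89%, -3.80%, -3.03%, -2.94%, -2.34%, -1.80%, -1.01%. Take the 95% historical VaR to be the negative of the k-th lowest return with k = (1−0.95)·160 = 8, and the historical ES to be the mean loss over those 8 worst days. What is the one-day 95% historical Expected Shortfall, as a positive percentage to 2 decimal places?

4.37%

The 8 worst returns sum to -34.98%.
ES = −(-34.98%) / 8 = 4.3725% ≈ 4.37%.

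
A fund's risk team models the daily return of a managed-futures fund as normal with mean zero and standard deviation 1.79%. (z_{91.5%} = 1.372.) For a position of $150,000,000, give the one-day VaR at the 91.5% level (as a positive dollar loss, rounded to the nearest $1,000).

VaR = z·σ = 1.372 × 1.79% = 2.456%.
On $150,000,000: 0.02456 × $150,000,000 = $3,684,000.

$3,684,000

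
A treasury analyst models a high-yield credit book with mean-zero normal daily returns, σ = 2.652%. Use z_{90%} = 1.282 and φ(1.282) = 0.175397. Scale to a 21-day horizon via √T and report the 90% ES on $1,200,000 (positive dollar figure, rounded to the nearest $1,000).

$256,000

σ_{21d} = 2.652% × √21 = 12.153%.
ES multiplier = φ(z)/(1−α) = 0.175397/0.1 = 1.754.
ES = 12.153% × 1.754 = 21.316%; on $1,200,000: $255,792.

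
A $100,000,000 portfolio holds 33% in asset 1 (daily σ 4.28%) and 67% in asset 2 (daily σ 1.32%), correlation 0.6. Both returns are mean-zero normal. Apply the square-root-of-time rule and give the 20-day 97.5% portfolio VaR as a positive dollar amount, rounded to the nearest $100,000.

σ_p = √(0.33²·4.28² + 0.67²·1.32² + 2·0.6·0.33·0.67·4.28·1.32) = 2.068%.
σ_{20d} = 2.068% × √20 = 9.248%.
z(97.5%) = 1.960.
VaR = 1.960 × 9.248% = 18.126%; on $100,000,000 that is $18,126,000.

$18,100,000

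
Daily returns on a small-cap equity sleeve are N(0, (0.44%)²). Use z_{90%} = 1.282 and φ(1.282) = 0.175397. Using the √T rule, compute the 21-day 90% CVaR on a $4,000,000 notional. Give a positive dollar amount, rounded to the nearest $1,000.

$141,000

σ_{21d} = 0.44% × √21 = 2.016%.
ES multiplier = φ(z)/(1−α) = 0.175397/0.1 = 1.754.
ES = 2.016% × 1.754 = 3.536%; on $4,000,000: $141,440.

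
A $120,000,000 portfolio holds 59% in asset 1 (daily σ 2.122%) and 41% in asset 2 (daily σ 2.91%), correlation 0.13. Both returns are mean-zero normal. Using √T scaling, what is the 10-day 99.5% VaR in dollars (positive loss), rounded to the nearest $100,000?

σ_p = √(0.59²·2.122² + 0.41²·2.91² + 2·0.13·0.59·0.41·2.122·2.91) = 1.838%.
σ_{10d} = 1.838% × √10 = 5.812%.
z(99.5%) = 2.576.
VaR = 2.576 × 5.812% = 14.972%; on $120,000,000 that is $17,966,400.

$18,000,000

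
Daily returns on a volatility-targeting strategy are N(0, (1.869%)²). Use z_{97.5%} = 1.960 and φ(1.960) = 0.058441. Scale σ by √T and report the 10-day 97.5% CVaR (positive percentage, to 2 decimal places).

σ_{10d} = 1.869% × √10 = 5.910%.
ES multiplier = φ(z)/(1−α) = 0.058441/0.025 = 2.338.
ES = 5.910% × 2.338 = 13.818%.

13.82%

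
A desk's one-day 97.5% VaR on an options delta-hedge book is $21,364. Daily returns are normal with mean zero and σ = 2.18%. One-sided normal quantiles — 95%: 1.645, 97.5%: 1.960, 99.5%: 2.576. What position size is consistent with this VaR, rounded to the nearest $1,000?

VaR as a fraction of value: z·σ = 1.960 × 2.18% = 4.2728%.
Position = $21,364 / 0.042728 = $500,000.

$500,000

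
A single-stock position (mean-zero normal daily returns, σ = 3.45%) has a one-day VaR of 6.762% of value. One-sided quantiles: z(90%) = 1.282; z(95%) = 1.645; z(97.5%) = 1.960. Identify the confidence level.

97.5%

Implied z = VaR/σ = 6.762 / 3.45 = 1.960.
This matches z(97.5%) = 1.960.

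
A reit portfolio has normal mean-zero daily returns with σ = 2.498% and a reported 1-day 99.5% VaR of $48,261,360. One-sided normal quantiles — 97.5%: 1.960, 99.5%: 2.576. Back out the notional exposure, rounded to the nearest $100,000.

$750,000,000

VaR as a fraction of value: z·σ = 2.576 × 2.498% = 6.43485%.
Position = $48,261,360 / 0.0643485 = $750,000,000.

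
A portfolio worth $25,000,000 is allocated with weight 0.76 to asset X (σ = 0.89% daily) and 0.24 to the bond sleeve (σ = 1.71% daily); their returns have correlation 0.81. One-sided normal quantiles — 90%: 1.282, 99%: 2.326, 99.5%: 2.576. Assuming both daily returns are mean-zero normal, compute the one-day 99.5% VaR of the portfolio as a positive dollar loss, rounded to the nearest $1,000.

$668,000

σ_p² = 0.76²·0.89² + 0.24²·1.71² + 2·0.81·0.76·0.24·0.89·1.71 = 1.0756 (%²).
σ_p = √1.0756 = 1.037%.
VaR = 2.576 × 1.037% = 2.671%; on $25,000,000 that is $667,750.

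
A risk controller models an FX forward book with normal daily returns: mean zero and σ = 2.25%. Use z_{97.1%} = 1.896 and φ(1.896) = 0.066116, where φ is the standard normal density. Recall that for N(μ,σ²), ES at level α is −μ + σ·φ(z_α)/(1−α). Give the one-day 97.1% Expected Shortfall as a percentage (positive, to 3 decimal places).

5.130%

Tail multiplier: φ(z)/(1−α) = 0.066116 / 0.029 = 2.280.
ES = 2.25% × 2.280 = 5.130%.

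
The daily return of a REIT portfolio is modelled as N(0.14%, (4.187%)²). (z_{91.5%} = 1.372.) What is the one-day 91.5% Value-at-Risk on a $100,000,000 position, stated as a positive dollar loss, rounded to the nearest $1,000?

$5,605,000

VaR = −μ + z·σ = −(0.14%) + 1.372 × 4.187% = 5.605%.
On $100,000,000: 0.05605 × $100,000,000 = $5,605,000.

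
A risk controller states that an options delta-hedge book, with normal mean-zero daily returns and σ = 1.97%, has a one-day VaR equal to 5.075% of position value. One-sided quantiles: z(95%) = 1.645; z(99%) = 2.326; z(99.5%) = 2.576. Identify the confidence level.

99.5%

Implied z = VaR/σ = 5.075 / 1.97 = 2.576.
This matches z(99.5%) = 2.576.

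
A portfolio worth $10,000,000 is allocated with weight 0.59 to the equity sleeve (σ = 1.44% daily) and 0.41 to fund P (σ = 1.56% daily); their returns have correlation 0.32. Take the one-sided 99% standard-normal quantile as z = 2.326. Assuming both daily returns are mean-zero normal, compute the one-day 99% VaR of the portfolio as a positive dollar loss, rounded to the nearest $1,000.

$283,000

σ_p² = 0.59²·1.44² + 0.41²·1.56² + 2·0.32·0.59·0.41·1.44·1.56 = 1.4787 (%²).
σ_p = √1.4787 = 1.216%.
VaR = 2.326 × 1.216% = 2.828%; on $10,000,000 that is $282,800.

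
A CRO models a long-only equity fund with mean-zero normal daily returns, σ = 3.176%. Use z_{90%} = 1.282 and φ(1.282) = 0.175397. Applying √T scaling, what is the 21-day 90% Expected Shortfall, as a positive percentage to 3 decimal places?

σ_{21d} = 3.176% × √21 = 14.554%.
ES multiplier = φ(z)/(1−α) = 0.175397/0.1 = 1.754.
ES = 14.554% × 1.754 = 25.528%.

25.528%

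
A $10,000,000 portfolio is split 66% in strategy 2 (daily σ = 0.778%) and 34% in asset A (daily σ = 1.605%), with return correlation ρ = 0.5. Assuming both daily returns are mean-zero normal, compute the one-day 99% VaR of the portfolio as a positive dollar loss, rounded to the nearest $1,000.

σ_p² = 0.66²·0.778² + 0.34²·1.605² + 2·0.5·0.66·0.34·0.778·1.605 = 0.8417 (%²).
σ_p = √0.8417 = 0.917%.
At 99%, z = 2.326.
VaR = 2.326 × 0.917% = 2.133%; on $10,000,000 that is $213,300.

$213,000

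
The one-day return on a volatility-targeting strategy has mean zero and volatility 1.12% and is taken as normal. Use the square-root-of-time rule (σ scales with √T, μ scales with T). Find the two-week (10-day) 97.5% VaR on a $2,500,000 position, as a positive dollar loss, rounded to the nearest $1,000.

At 97.5%, z = 1.960.
σ_{10d} = 1.12% × √10 = 3.542%.
VaR = 1.960 × 3.542% = 6.942%.
On $2,500,000: 0.06942 × $2,500,000 = $173,550.

$174,000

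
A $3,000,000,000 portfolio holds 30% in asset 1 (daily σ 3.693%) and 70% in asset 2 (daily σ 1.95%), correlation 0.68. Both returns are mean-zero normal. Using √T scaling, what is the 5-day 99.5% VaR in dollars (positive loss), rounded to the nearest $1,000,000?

σ_p = √(0.3²·3.693² + 0.7²·1.95² + 2·0.68·0.3·0.7·3.693·1.95) = 2.269%.
σ_{5d} = 2.269% × √5 = 5.074%.
z(99.5%) = 2.576.
VaR = 2.576 × 5.074% = 13.071%; on $3,000,000,000 that is $392,130,000.

$392,000,000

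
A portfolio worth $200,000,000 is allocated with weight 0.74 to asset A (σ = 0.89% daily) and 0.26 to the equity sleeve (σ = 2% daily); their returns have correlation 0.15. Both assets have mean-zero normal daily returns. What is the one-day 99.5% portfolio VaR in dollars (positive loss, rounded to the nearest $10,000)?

σ_p² = 0.74²·0.89² + 0.26²·2² + 2·0.15·0.74·0.26·0.89·2 = 0.8069 (%²).
σ_p = √0.8069 = 0.898%.
At 99.5%, z = 2.576.
VaR = 2.576 × 0.898% = 2.313%; on $200,000,000 that is $4,626,000.

$4,630,000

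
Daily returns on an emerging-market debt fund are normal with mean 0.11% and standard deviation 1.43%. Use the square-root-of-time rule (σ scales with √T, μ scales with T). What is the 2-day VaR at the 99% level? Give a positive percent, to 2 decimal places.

At 99%, z = 2.326.
σ_{2d} = 1.43% × √2 = 2.022%; μ_{2d} = 2 × 0.11% = 0.220%.
VaR = −(0.220%) + 2.326 × 2.022% = 4.483%.

4.48%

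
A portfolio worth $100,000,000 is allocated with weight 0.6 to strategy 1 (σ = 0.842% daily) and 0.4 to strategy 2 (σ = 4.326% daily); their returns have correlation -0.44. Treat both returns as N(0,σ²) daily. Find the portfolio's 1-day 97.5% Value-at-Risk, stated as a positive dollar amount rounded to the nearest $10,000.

$3,090,000

σ_p² = 0.6²·0.842² + 0.4²·4.326² + 2·-0.44·0.6·0.4·0.842·4.326 = 2.4802 (%²).
σ_p = √2.4802 = 1.575%.
At 97.5%, z = 1.960.
VaR = 1.960 × 1.575% = 3.087%; on $100,000,000 that is $3,087,000.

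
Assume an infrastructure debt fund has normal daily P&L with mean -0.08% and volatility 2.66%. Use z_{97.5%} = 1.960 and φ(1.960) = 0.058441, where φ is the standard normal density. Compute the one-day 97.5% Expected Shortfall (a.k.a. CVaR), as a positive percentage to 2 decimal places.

Tail multiplier: φ(z)/(1−α) = 0.058441 / 0.025 = 2.338.
ES = −(-0.08%) + 2.66% × 2.338 = 6.299%.

6.30%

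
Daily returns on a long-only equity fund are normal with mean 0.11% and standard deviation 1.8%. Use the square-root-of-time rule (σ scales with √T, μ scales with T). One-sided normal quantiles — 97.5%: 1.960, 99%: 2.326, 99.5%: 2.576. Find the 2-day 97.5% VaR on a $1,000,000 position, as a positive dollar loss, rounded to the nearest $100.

$47,700

σ_{2d} = 1.8% × √2 = 2.546%; μ_{2d} = 2 × 0.11% = 0.220%.
VaR = −(0.220%) + 1.960 × 2.546% = 4.770%.
On $1,000,000: 0.04770 × $1,000,000 = $47,700.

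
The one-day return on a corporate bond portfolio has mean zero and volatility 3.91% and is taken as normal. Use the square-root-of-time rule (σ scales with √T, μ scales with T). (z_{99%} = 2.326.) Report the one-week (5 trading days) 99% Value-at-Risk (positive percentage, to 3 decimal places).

σ_{5d} = 3.91% × √5 = 8.743%.
VaR = 2.326 × 8.743% = 20.336%.

20.336%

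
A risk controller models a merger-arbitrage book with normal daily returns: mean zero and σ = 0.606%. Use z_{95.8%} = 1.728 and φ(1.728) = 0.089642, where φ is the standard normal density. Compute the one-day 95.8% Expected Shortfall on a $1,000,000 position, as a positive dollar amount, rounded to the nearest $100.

$12,900

Tail multiplier: φ(z)/(1−α) = 0.089642 / 0.042 = 2.134.
ES = 0.606% × 2.134 = 1.293%.
On $1,000,000: 0.01293 × $1,000,000 = $12,930.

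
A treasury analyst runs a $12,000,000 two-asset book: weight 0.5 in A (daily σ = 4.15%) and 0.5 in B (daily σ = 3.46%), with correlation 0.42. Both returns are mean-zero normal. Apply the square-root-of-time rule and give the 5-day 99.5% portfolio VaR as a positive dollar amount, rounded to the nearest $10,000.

σ_p = √(0.5²·4.15² + 0.5²·3.46² + 2·0.42·0.5·0.5·4.15·3.46) = 3.212%.
σ_{5d} = 3.212% × √5 = 7.182%.
z(99.5%) = 2.576.
VaR = 2.576 × 7.182% = 18.501%; on $12,000,000 that is $2,220,120.

$2,220,000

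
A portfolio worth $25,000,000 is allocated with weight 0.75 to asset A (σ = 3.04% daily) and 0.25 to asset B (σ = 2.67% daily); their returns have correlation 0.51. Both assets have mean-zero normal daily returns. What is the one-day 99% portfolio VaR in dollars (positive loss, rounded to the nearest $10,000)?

σ_p² = 0.75²·3.04² + 0.25²·2.67² + 2·0.51·0.75·0.25·3.04·2.67 = 7.1963 (%²).
σ_p = √7.1963 = 2.683%.
At 99%, z = 2.326.
VaR = 2.326 × 2.683% = 6.241%; on $25,000,000 that is $1,560,250.

$1,560,000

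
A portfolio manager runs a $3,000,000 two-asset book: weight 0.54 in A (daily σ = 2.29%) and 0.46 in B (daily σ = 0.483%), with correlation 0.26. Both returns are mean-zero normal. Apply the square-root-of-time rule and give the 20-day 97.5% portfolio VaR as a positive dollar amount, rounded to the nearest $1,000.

σ_p = √(0.54²·2.29² + 0.46²·0.483² + 2·0.26·0.54·0.46·2.29·0.483) = 1.312%.
σ_{20d} = 1.312% × √20 = 5.867%.
z(97.5%) = 1.960.
VaR = 1.960 × 5.867% = 11.499%; on $3,000,000 that is $344,970.

$345,000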